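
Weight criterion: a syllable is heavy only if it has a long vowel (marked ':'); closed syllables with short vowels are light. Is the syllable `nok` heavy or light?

`nok`: short vowel, closed (coda /k/). Short vowel → light.

light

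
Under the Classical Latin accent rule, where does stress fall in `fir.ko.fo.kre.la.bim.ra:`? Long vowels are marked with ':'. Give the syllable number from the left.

6

Classical Latin: stress the penult if heavy (long vowel or closed), else the antepenult.
Weights: 5 la L, 6 bim H, 7 ra: H.
The penult (syllable 6, bim) is heavy, so it takes stress.
Stress on syllable 6: fir.ko.fo.kre.la.ˈbim.ra:.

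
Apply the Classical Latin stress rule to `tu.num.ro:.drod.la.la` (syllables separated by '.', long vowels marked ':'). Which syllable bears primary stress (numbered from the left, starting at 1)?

Classical Latin: stress the penult if heavy (long vowel or closed), else the antepenult.
Weights: 4 drod H, 5 la L, 6 la L.
The penult (syllable 5, la) is light, so stress falls on the antepenult (syllable 4, drod).
Stress on syllable 4: tu.num.ro:.ˈdrod.la.la.

4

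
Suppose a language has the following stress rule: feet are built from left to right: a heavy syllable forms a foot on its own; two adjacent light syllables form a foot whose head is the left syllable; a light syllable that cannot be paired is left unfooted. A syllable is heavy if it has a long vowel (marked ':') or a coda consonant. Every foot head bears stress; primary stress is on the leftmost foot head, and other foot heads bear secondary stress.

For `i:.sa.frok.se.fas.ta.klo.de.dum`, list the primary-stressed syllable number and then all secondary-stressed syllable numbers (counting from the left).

Weights: 1 i: H, 2 sa L, 3 frok H, 4 se L, 5 fas H, 6 ta L, 7 klo L, 8 de L, 9 dum H.
Parse left to right (heavy = foot alone; LL = one foot; stranded L unfooted): (ˈi:) sa (ˈfrok) se (ˈfas) (ˈta.klo) de (ˈdum).
Foot heads: 1, 3, 5, 6, 9.
Primary stress on the leftmost head = syllable 1.
Secondary stress on 3, 5, 6, 9: ˈi:.sa.ˌfrok.se.ˌfas.ˌta.klo.de.ˌdum.

primary 1, secondary 3, 5, 6, 9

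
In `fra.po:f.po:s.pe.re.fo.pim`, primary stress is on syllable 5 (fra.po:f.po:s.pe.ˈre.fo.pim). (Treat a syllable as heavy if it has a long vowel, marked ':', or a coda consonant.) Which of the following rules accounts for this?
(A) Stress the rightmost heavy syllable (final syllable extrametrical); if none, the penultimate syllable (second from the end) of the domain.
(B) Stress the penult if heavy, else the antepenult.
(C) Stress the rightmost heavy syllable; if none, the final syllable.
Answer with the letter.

Rule A → syllable 3 (observed: 5).
Rule B → syllable 5 ✓.
Rule C → syllable 7 (observed: 5).

B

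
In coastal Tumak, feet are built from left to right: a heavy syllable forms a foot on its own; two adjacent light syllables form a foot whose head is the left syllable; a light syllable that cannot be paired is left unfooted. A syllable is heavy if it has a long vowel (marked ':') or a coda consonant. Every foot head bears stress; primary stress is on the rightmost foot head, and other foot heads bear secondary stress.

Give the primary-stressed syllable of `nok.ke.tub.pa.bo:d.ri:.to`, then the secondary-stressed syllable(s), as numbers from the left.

primary 6, secondary 1, 3, 5

Weights: 1 nok H, 2 ke L, 3 tub H, 4 pa L, 5 bo:d H, 6 ri: H, 7 to L.
Parse left to right (heavy = foot alone; LL = one foot; stranded L unfooted): (ˈnok) ke (ˈtub) pa (ˈbo:d) (ˈri:) to.
Foot heads: 1, 3, 5, 6.
Primary stress on the rightmost head = syllable 6.
Secondary stress on 1, 3, 5: ˌnok.ke.ˌtub.pa.ˌbo:d.ˈri:.to.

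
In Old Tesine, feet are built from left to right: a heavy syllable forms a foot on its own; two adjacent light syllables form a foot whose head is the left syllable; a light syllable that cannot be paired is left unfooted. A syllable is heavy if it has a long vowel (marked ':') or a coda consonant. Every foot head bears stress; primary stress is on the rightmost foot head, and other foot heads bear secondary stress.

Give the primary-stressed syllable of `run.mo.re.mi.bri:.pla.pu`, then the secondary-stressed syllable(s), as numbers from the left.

Weights: 1 run H, 2 mo L, 3 re L, 4 mi L, 5 bri: H, 6 pla L, 7 pu L.
Parse left to right (heavy = foot alone; LL = one foot; stranded L unfooted): (ˈrun) (ˈmo.re) mi (ˈbri:) (ˈpla.pu).
Foot heads: 1, 2, 5, 6.
Primary stress on the rightmost head = syllable 6.
Secondary stress on 1, 2, 5: ˌrun.ˌmo.re.mi.ˌbri:.ˈpla.pu.

primary 6, secondary 1, 2, 5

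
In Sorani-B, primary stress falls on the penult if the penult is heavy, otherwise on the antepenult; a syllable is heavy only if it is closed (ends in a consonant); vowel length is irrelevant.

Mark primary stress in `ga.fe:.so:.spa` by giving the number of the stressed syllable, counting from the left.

Weights: 2 fe: L, 3 so: L, 4 spa L.
The penult (syllable 3, so:) is light, so stress falls on the antepenult (syllable 2, fe:).
Primary stress: syllable 2 → ga.ˈfe:.so:.spa.

2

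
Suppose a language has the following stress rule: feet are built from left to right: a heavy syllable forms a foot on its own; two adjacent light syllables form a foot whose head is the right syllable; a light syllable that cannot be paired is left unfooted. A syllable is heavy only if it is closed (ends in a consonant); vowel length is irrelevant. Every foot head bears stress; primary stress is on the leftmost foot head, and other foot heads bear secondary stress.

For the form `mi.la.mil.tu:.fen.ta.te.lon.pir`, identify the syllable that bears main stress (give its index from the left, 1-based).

Weights: 1 mi L, 2 la L, 3 mil H, 4 tu: L, 5 fen H, 6 ta L, 7 te L, 8 lon H, 9 pir H.
Parse left to right (heavy = foot alone; LL = one foot; stranded L unfooted): (mi.ˈla) (ˈmil) tu: (ˈfen) (ta.ˈte) (ˈlon) (ˈpir).
Foot heads: 2, 3, 5, 7, 8, 9.
Primary stress on the leftmost head = syllable 2.
Primary stress: syllable 2 → mi.ˈla.mil.tu:.fen.ta.te.lon.pir.

2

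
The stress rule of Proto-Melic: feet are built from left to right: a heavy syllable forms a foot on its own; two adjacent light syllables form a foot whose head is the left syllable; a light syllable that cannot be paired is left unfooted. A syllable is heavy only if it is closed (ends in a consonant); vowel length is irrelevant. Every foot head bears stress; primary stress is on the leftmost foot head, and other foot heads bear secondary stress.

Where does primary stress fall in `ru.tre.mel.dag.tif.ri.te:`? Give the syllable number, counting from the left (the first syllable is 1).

Weights: 1 ru L, 2 tre L, 3 mel H, 4 dag H, 5 tif H, 6 ri L, 7 te: L.
Parse left to right (heavy = foot alone; LL = one foot; stranded L unfooted): (ˈru.tre) (ˈmel) (ˈdag) (ˈtif) (ˈri.te:).
Foot heads: 1, 3, 4, 5, 6.
Primary stress on the leftmost head = syllable 1.
Primary stress: syllable 1 → ˈru.tre.mel.dag.tif.ri.te:.

1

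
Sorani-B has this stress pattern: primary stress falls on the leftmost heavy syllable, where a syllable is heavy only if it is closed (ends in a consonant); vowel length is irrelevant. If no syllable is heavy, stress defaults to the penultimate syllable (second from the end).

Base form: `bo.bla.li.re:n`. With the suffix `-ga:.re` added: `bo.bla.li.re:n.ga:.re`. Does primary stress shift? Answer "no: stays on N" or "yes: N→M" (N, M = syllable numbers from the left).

Base `bo.bla.li.re:n` (4 syllables):
  Weights: 1 bo L, 2 bla L, 3 li L, 4 re:n H.
  Heavy syllables in the domain: 4. The leftmost is syllable 4 (re:n).
  → primary stress on syllable 4.
Suffixed `bo.bla.li.re:n.ga:.re` (6 syllables):
  Weights: 1 bo L, 2 bla L, 3 li L, 4 re:n H, 5 ga: L, 6 re L.
  Heavy syllables in the domain: 4. The leftmost is syllable 4 (re:n).
  → primary stress on syllable 4.

no: stays on 4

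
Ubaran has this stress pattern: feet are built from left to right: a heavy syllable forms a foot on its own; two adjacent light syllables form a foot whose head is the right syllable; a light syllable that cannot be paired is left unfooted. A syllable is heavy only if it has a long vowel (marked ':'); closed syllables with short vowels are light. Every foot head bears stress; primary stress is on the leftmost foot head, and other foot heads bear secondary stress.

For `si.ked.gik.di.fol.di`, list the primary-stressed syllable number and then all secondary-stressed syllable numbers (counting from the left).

primary 2, secondary 4, 6

Weights: 1 si L, 2 ked L, 3 gik L, 4 di L, 5 fol L, 6 di L.
Parse left to right (heavy = foot alone; LL = one foot; stranded L unfooted): (si.ˈked) (gik.ˈdi) (fol.ˈdi).
Foot heads: 2, 4, 6.
Primary stress on the leftmost head = syllable 2.
Secondary stress on 4, 6: si.ˈked.gik.ˌdi.fol.ˌdi.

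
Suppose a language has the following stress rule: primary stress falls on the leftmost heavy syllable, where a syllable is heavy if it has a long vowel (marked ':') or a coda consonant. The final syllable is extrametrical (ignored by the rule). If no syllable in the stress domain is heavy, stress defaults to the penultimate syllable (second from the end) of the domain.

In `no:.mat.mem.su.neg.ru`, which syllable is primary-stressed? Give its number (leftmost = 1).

The final syllable (6, ru) is extrametrical; the stress domain is syllables 1–5.
Weights: 1 no: H, 2 mat H, 3 mem H, 4 su L, 5 neg H.
Heavy syllables in the domain: 1, 2, 3, 5. The leftmost is syllable 1 (no:).
Primary stress: syllable 1 → ˈno:.mat.mem.su.neg.ru.

1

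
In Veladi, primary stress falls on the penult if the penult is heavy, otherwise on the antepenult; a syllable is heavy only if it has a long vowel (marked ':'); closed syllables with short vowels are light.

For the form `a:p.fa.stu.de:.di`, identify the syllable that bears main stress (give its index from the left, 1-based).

Weights: 3 stu L, 4 de: H, 5 di L.
The penult (syllable 4, de:) is heavy, so it takes stress.
Primary stress: syllable 4 → a:p.fa.stu.ˈde:.di.

4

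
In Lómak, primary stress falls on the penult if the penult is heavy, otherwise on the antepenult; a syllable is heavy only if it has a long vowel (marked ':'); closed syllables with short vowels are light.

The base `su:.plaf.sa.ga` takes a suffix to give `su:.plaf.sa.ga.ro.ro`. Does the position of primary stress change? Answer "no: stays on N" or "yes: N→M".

Base `su:.plaf.sa.ga` (4 syllables):
  Weights: 2 plaf L, 3 sa L, 4 ga L.
  The penult (syllable 3, sa) is light, so stress falls on the antepenult (syllable 2, plaf).
  → primary stress on syllable 2.
Suffixed `su:.plaf.sa.ga.ro.ro` (6 syllables):
  Weights: 4 ga L, 5 ro L, 6 ro L.
  The penult (syllable 5, ro) is light, so stress falls on the antepenult (syllable 4, ga).
  → primary stress on syllable 4.

yes: 2→4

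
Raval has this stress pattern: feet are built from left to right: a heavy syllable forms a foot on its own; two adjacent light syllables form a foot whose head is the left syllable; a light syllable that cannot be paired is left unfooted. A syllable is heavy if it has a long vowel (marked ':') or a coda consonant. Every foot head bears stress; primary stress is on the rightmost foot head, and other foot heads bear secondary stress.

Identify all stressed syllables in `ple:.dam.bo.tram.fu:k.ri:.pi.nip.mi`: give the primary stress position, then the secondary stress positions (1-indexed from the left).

primary 8, secondary 1, 2, 4, 5, 6

Weights: 1 ple: H, 2 dam H, 3 bo L, 4 tram H, 5 fu:k H, 6 ri: H, 7 pi L, 8 nip H, 9 mi L.
Parse left to right (heavy = foot alone; LL = one foot; stranded L unfooted): (ˈple:) (ˈdam) bo (ˈtram) (ˈfu:k) (ˈri:) pi (ˈnip) mi.
Foot heads: 1, 2, 4, 5, 6, 8.
Primary stress on the rightmost head = syllable 8.
Secondary stress on 1, 2, 4, 5, 6: ˌple:.ˌdam.bo.ˌtram.ˌfu:k.ˌri:.pi.ˈnip.mi.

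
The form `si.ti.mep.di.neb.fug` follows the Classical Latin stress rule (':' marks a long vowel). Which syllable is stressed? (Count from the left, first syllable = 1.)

5

Classical Latin: stress the penult if heavy (long vowel or closed), else the antepenult.
Weights: 4 di L, 5 neb H, 6 fug H.
The penult (syllable 5, neb) is heavy, so it takes stress.
Stress on syllable 5: si.ti.mep.di.ˈneb.fug.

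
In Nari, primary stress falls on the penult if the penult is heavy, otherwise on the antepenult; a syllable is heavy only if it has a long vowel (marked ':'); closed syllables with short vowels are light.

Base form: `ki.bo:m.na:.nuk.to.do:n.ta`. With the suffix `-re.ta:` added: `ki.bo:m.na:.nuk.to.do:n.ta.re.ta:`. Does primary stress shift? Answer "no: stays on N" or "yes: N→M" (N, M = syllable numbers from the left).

Base `ki.bo:m.na:.nuk.to.do:n.ta` (7 syllables):
  Weights: 5 to L, 6 do:n H, 7 ta L.
  The penult (syllable 6, do:n) is heavy, so it takes stress.
  → primary stress on syllable 6.
Suffixed `ki.bo:m.na:.nuk.to.do:n.ta.re.ta:` (9 syllables):
  Weights: 7 ta L, 8 re L, 9 ta: H.
  The penult (syllable 8, re) is light, so stress falls on the antepenult (syllable 7, ta).
  → primary stress on syllable 7.

yes: 6→7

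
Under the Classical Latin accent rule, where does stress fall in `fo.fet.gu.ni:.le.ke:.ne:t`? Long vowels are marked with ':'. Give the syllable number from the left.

Classical Latin: stress the penult if heavy (long vowel or closed), else the antepenult.
Weights: 5 le L, 6 ke: H, 7 ne:t H.
The penult (syllable 6, ke:) is heavy, so it takes stress.
Stress on syllable 6: fo.fet.gu.ni:.le.ˈke:.ne:t.

6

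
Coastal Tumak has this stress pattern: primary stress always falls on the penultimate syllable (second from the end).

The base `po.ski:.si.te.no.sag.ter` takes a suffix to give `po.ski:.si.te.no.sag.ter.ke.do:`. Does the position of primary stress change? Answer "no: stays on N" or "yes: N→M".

yes: 6→8

Base `po.ski:.si.te.no.sag.ter` (7 syllables):
  The word has 7 syllables; the penultimate syllable (second from the end) is syllable 6 (sag).
  → primary stress on syllable 6.
Suffixed `po.ski:.si.te.no.sag.ter.ke.do:` (9 syllables):
  The word has 9 syllables; the penultimate syllable (second from the end) is syllable 8 (ke).
  → primary stress on syllable 8.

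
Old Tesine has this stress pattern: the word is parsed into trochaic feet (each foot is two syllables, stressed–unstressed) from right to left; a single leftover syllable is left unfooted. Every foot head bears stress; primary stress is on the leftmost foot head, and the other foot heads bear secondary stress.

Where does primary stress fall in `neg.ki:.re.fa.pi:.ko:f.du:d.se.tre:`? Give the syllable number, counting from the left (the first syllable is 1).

2

Parse right to left into trochaic (ˈσσ) feet: neg (ˈki:.re) (ˈfa.pi:) (ˈko:f.du:d) (ˈse.tre:). Syllable 1 is left unfooted.
Foot heads (stressed positions): 2, 4, 6, 8.
End Rule Leftmost: primary stress on the leftmost head = syllable 2.
Primary stress: syllable 2 → neg.ˈki:.re.fa.pi:.ko:f.du:d.se.tre:.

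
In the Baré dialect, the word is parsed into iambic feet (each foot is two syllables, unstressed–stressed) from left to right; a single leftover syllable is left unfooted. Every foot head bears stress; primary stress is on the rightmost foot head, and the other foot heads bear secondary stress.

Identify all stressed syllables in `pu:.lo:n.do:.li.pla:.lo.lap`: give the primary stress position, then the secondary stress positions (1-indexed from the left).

primary 6, secondary 2, 4

Parse left to right into iambic (σˈσ) feet: (pu:.ˈlo:n) (do:.ˈli) (pla:.ˈlo) lap. Syllable 7 is left unfooted.
Foot heads (stressed positions): 2, 4, 6.
End Rule Rightmost: primary stress on the rightmost head = syllable 6.
Secondary stress on 2, 4: pu:.ˌlo:n.do:.ˌli.pla:.ˈlo.lap.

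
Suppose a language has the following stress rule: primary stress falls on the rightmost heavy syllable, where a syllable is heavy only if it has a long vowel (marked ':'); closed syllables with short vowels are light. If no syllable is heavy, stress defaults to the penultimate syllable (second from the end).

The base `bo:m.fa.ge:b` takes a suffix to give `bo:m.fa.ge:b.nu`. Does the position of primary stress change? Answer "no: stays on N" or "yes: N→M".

Base `bo:m.fa.ge:b` (3 syllables):
  Weights: 1 bo:m H, 2 fa L, 3 ge:b H.
  Heavy syllables in the domain: 1, 3. The rightmost is syllable 3 (ge:b).
  → primary stress on syllable 3.
Suffixed `bo:m.fa.ge:b.nu` (4 syllables):
  Weights: 1 bo:m H, 2 fa L, 3 ge:b H, 4 nu L.
  Heavy syllables in the domain: 1, 3. The rightmost is syllable 3 (ge:b).
  → primary stress on syllable 3.

no: stays on 3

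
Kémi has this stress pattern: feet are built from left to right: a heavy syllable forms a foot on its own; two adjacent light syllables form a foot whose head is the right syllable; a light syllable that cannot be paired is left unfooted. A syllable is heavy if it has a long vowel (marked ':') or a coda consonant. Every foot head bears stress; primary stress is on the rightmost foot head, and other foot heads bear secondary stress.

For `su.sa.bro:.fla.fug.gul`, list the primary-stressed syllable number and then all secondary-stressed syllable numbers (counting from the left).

primary 6, secondary 2, 3, 5

Weights: 1 su L, 2 sa L, 3 bro: H, 4 fla L, 5 fug H, 6 gul H.
Parse left to right (heavy = foot alone; LL = one foot; stranded L unfooted): (su.ˈsa) (ˈbro:) fla (ˈfug) (ˈgul).
Foot heads: 2, 3, 5, 6.
Primary stress on the rightmost head = syllable 6.
Secondary stress on 2, 3, 5: su.ˌsa.ˌbro:.fla.ˌfug.ˈgul.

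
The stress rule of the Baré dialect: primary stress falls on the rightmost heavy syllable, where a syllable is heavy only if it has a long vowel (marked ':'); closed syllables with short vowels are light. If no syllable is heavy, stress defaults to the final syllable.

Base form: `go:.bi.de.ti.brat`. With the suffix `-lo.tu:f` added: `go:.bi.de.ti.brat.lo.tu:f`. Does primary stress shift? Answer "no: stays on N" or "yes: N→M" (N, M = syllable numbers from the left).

yes: 1→7

Base `go:.bi.de.ti.brat` (5 syllables):
  Weights: 1 go: H, 2 bi L, 3 de L, 4 ti L, 5 brat L.
  Heavy syllables in the domain: 1. The rightmost is syllable 1 (go:).
  → primary stress on syllable 1.
Suffixed `go:.bi.de.ti.brat.lo.tu:f` (7 syllables):
  Weights: 1 go: H, 2 bi L, 3 de L, 4 ti L, 5 brat L, 6 lo L, 7 tu:f H.
  Heavy syllables in the domain: 1, 7. The rightmost is syllable 7 (tu:f).
  → primary stress on syllable 7.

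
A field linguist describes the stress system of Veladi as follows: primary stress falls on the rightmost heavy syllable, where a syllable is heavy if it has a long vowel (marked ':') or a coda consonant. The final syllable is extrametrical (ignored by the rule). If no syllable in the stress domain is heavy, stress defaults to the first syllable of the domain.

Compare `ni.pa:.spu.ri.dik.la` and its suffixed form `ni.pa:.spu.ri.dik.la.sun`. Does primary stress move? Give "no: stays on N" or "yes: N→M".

Base `ni.pa:.spu.ri.dik.la` (6 syllables):
  The final syllable (6, la) is extrametrical; the stress domain is syllables 1–5.
  Weights: 1 ni L, 2 pa: H, 3 spu L, 4 ri L, 5 dik H.
  Heavy syllables in the domain: 2, 5. The rightmost is syllable 5 (dik).
  → primary stress on syllable 5.
Suffixed `ni.pa:.spu.ri.dik.la.sun` (7 syllables):
  The final syllable (7, sun) is extrametrical; the stress domain is syllables 1–6.
  Weights: 1 ni L, 2 pa: H, 3 spu L, 4 ri L, 5 dik H, 6 la L.
  Heavy syllables in the domain: 2, 5. The rightmost is syllable 5 (dik).
  → primary stress on syllable 5.

no: stays on 5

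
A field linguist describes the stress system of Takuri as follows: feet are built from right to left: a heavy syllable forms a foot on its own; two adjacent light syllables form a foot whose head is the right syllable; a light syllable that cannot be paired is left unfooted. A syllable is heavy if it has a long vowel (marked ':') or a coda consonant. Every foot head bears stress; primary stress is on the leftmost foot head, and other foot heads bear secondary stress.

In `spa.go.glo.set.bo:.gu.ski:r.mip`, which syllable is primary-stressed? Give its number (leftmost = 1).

3

Weights: 1 spa L, 2 go L, 3 glo L, 4 set H, 5 bo: H, 6 gu L, 7 ski:r H, 8 mip H.
Parse right to left (heavy = foot alone; LL = one foot; stranded L unfooted): spa (go.ˈglo) (ˈset) (ˈbo:) gu (ˈski:r) (ˈmip).
Foot heads: 3, 4, 5, 7, 8.
Primary stress on the leftmost head = syllable 3.
Primary stress: syllable 3 → spa.go.ˈglo.set.bo:.gu.ski:r.mip.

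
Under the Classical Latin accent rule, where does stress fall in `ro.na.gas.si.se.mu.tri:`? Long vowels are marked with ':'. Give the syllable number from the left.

Classical Latin: stress the penult if heavy (long vowel or closed), else the antepenult.
Weights: 5 se L, 6 mu L, 7 tri: H.
The penult (syllable 6, mu) is light, so stress falls on the antepenult (syllable 5, se).
Stress on syllable 5: ro.na.gas.si.ˈse.mu.tri:.

5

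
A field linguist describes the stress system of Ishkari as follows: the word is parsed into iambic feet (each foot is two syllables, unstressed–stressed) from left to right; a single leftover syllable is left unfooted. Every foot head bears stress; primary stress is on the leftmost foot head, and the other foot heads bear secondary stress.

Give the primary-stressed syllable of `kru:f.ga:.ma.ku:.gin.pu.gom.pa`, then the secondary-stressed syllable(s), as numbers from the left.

primary 2, secondary 4, 6, 8

Parse left to right into iambic (σˈσ) feet: (kru:f.ˈga:) (ma.ˈku:) (gin.ˈpu) (gom.ˈpa).
Foot heads (stressed positions): 2, 4, 6, 8.
End Rule Leftmost: primary stress on the leftmost head = syllable 2.
Secondary stress on 4, 6, 8: kru:f.ˈga:.ma.ˌku:.gin.ˌpu.gom.ˌpa.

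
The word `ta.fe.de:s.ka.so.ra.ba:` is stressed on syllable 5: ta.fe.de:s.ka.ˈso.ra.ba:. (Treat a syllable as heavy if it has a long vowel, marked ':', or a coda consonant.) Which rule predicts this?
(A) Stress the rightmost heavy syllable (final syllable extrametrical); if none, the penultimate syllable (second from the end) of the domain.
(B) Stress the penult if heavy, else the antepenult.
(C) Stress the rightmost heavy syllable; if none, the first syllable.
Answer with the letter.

B

Rule A → syllable 3 (observed: 5).
Rule B → syllable 5 ✓.
Rule C → syllable 7 (observed: 5).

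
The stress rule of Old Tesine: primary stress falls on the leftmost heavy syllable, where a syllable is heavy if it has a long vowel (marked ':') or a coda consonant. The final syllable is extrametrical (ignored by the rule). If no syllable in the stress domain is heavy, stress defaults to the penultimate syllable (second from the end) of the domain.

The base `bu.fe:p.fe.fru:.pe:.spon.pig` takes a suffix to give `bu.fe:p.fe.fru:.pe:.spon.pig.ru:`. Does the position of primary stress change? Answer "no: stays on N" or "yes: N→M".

no: stays on 2

Base `bu.fe:p.fe.fru:.pe:.spon.pig` (7 syllables):
  The final syllable (7, pig) is extrametrical; the stress domain is syllables 1–6.
  Weights: 1 bu L, 2 fe:p H, 3 fe L, 4 fru: H, 5 pe: H, 6 spon H.
  Heavy syllables in the domain: 2, 4, 5, 6. The leftmost is syllable 2 (fe:p).
  → primary stress on syllable 2.
Suffixed `bu.fe:p.fe.fru:.pe:.spon.pig.ru:` (8 syllables):
  The final syllable (8, ru:) is extrametrical; the stress domain is syllables 1–7.
  Weights: 1 bu L, 2 fe:p H, 3 fe L, 4 fru: H, 5 pe: H, 6 spon H, 7 pig H.
  Heavy syllables in the domain: 2, 4, 5, 6, 7. The leftmost is syllable 2 (fe:p).
  → primary stress on syllable 2.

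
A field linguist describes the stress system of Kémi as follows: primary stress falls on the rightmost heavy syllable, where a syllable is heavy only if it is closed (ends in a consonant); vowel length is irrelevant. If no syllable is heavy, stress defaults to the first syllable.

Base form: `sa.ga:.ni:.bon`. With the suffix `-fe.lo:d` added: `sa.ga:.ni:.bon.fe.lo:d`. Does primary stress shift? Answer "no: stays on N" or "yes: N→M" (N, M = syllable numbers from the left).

yes: 4→6

Base `sa.ga:.ni:.bon` (4 syllables):
  Weights: 1 sa L, 2 ga: L, 3 ni: L, 4 bon H.
  Heavy syllables in the domain: 4. The rightmost is syllable 4 (bon).
  → primary stress on syllable 4.
Suffixed `sa.ga:.ni:.bon.fe.lo:d` (6 syllables):
  Weights: 1 sa L, 2 ga: L, 3 ni: L, 4 bon H, 5 fe L, 6 lo:d H.
  Heavy syllables in the domain: 4, 6. The rightmost is syllable 6 (lo:d).
  → primary stress on syllable 6.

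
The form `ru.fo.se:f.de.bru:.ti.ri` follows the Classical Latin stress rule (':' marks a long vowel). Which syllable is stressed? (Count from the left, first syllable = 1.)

Classical Latin: stress the penult if heavy (long vowel or closed), else the antepenult.
Weights: 5 bru: H, 6 ti L, 7 ri L.
The penult (syllable 6, ti) is light, so stress falls on the antepenult (syllable 5, bru:).
Stress on syllable 5: ru.fo.se:f.de.ˈbru:.ti.ri.

5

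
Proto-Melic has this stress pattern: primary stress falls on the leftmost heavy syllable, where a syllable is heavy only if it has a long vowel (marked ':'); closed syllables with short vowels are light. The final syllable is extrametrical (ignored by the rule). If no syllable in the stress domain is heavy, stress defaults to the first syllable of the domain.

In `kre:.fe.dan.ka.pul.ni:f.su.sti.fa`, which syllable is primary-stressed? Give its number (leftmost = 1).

1

The final syllable (9, fa) is extrametrical; the stress domain is syllables 1–8.
Weights: 1 kre: H, 2 fe L, 3 dan L, 4 ka L, 5 pul L, 6 ni:f H, 7 su L, 8 sti L.
Heavy syllables in the domain: 1, 6. The leftmost is syllable 1 (kre:).
Primary stress: syllable 1 → ˈkre:.fe.dan.ka.pul.ni:f.su.sti.fa.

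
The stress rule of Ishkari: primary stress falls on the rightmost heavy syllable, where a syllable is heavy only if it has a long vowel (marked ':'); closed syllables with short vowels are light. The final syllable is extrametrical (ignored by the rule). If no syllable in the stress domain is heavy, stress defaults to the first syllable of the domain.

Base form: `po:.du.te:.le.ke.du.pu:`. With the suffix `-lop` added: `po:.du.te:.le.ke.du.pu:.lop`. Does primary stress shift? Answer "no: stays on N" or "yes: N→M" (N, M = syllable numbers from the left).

yes: 3→7

Base `po:.du.te:.le.ke.du.pu:` (7 syllables):
  The final syllable (7, pu:) is extrametrical; the stress domain is syllables 1–6.
  Weights: 1 po: H, 2 du L, 3 te: H, 4 le L, 5 ke L, 6 du L.
  Heavy syllables in the domain: 1, 3. The rightmost is syllable 3 (te:).
  → primary stress on syllable 3.
Suffixed `po:.du.te:.le.ke.du.pu:.lop` (8 syllables):
  The final syllable (8, lop) is extrametrical; the stress domain is syllables 1–7.
  Weights: 1 po: H, 2 du L, 3 te: H, 4 le L, 5 ke L, 6 du L, 7 pu: H.
  Heavy syllables in the domain: 1, 3, 7. The rightmost is syllable 7 (pu:).
  → primary stress on syllable 7.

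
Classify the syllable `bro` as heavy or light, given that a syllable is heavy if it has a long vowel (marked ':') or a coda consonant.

light

`bro`: short vowel, open (no coda). Short vowel, open → light.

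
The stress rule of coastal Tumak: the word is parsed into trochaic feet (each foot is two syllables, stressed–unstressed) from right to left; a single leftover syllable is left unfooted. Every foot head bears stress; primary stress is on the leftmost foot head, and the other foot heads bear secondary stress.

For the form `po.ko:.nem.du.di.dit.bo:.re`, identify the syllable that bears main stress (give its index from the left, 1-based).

1

Parse right to left into trochaic (ˈσσ) feet: (ˈpo.ko:) (ˈnem.du) (ˈdi.dit) (ˈbo:.re).
Foot heads (stressed positions): 1, 3, 5, 7.
End Rule Leftmost: primary stress on the leftmost head = syllable 1.
Primary stress: syllable 1 → ˈpo.ko:.nem.du.di.dit.bo:.re.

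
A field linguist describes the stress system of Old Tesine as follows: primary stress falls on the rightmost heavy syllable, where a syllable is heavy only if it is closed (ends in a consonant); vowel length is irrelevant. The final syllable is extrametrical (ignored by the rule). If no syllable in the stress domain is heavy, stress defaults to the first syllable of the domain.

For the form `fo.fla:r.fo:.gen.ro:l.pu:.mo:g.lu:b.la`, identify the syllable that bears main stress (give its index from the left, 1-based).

8

The final syllable (9, la) is extrametrical; the stress domain is syllables 1–8.
Weights: 1 fo L, 2 fla:r H, 3 fo: L, 4 gen H, 5 ro:l H, 6 pu: L, 7 mo:g H, 8 lu:b H.
Heavy syllables in the domain: 2, 4, 5, 7, 8. The rightmost is syllable 8 (lu:b).
Primary stress: syllable 8 → fo.fla:r.fo:.gen.ro:l.pu:.mo:g.ˈlu:b.la.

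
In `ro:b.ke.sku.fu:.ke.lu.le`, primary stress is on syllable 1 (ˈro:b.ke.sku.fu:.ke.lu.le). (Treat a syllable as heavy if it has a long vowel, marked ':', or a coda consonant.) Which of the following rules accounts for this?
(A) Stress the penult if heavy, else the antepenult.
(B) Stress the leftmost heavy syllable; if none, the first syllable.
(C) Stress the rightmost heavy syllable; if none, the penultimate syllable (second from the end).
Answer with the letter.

B

Rule A → syllable 5 (observed: 1).
Rule B → syllable 1 ✓.
Rule C → syllable 4 (observed: 1).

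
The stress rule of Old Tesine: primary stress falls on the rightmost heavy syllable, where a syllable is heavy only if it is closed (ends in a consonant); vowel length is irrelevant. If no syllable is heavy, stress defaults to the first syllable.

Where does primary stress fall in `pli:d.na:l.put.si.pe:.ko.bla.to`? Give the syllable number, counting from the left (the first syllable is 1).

3

Weights: 1 pli:d H, 2 na:l H, 3 put H, 4 si L, 5 pe: L, 6 ko L, 7 bla L, 8 to L.
Heavy syllables in the domain: 1, 2, 3. The rightmost is syllable 3 (put).
Primary stress: syllable 3 → pli:d.na:l.ˈput.si.pe:.ko.bla.to.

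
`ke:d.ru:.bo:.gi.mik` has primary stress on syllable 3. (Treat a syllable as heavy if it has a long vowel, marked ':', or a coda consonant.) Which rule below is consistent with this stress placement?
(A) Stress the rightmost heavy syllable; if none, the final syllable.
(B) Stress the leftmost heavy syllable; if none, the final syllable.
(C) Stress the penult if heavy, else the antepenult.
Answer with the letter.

Rule A → syllable 5 (observed: 3).
Rule B → syllable 1 (observed: 3).
Rule C → syllable 3 ✓.

C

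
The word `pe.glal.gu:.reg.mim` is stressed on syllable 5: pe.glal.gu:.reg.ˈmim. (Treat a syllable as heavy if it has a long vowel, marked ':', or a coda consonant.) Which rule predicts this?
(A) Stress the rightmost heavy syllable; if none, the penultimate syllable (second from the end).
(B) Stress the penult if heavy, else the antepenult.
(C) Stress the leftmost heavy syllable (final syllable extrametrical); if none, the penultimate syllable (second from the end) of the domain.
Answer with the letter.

A

Rule A → syllable 5 ✓.
Rule B → syllable 4 (observed: 5).
Rule C → syllable 2 (observed: 5).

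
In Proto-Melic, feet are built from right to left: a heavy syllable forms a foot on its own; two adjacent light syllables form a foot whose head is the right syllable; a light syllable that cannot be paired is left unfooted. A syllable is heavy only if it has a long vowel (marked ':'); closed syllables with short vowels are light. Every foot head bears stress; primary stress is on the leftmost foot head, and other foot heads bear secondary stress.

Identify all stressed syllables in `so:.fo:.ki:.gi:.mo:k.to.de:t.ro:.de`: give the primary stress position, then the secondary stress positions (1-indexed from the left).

primary 1, secondary 2, 3, 4, 5, 7, 8

Weights: 1 so: H, 2 fo: H, 3 ki: H, 4 gi: H, 5 mo:k H, 6 to L, 7 de:t H, 8 ro: H, 9 de L.
Parse right to left (heavy = foot alone; LL = one foot; stranded L unfooted): (ˈso:) (ˈfo:) (ˈki:) (ˈgi:) (ˈmo:k) to (ˈde:t) (ˈro:) de.
Foot heads: 1, 2, 3, 4, 5, 7, 8.
Primary stress on the leftmost head = syllable 1.
Secondary stress on 2, 3, 4, 5, 7, 8: ˈso:.ˌfo:.ˌki:.ˌgi:.ˌmo:k.to.ˌde:t.ˌro:.de.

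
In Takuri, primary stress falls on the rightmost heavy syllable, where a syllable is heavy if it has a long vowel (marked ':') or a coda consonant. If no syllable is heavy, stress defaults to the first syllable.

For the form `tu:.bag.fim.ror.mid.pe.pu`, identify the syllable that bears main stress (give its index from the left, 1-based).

Weights: 1 tu: H, 2 bag H, 3 fim H, 4 ror H, 5 mid H, 6 pe L, 7 pu L.
Heavy syllables in the domain: 1, 2, 3, 4, 5. The rightmost is syllable 5 (mid).
Primary stress: syllable 5 → tu:.bag.fim.ror.ˈmid.pe.pu.

5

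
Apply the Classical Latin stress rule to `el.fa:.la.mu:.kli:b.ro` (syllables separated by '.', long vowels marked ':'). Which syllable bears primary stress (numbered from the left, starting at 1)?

Classical Latin: stress the penult if heavy (long vowel or closed), else the antepenult.
Weights: 4 mu: H, 5 kli:b H, 6 ro L.
The penult (syllable 5, kli:b) is heavy, so it takes stress.
Stress on syllable 5: el.fa:.la.mu:.ˈkli:b.ro.

5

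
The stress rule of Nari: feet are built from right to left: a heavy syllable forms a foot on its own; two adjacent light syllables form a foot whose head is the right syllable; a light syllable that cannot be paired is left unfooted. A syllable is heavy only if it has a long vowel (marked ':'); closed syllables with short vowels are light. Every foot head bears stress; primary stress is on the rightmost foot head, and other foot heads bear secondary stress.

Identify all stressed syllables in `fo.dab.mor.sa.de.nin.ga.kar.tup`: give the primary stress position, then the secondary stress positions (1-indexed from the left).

primary 9, secondary 3, 5, 7

Weights: 1 fo L, 2 dab L, 3 mor L, 4 sa L, 5 de L, 6 nin L, 7 ga L, 8 kar L, 9 tup L.
Parse right to left (heavy = foot alone; LL = one foot; stranded L unfooted): fo (dab.ˈmor) (sa.ˈde) (nin.ˈga) (kar.ˈtup).
Foot heads: 3, 5, 7, 9.
Primary stress on the rightmost head = syllable 9.
Secondary stress on 3, 5, 7: fo.dab.ˌmor.sa.ˌde.nin.ˌga.kar.ˈtup.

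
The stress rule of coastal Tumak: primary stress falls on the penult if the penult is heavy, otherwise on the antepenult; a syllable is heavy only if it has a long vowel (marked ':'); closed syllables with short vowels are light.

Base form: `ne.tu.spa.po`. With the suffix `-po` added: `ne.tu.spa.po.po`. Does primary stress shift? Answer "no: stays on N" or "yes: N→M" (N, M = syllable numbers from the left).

Base `ne.tu.spa.po` (4 syllables):
  Weights: 2 tu L, 3 spa L, 4 po L.
  The penult (syllable 3, spa) is light, so stress falls on the antepenult (syllable 2, tu).
  → primary stress on syllable 2.
Suffixed `ne.tu.spa.po.po` (5 syllables):
  Weights: 3 spa L, 4 po L, 5 po L.
  The penult (syllable 4, po) is light, so stress falls on the antepenult (syllable 3, spa).
  → primary stress on syllable 3.

yes: 2→3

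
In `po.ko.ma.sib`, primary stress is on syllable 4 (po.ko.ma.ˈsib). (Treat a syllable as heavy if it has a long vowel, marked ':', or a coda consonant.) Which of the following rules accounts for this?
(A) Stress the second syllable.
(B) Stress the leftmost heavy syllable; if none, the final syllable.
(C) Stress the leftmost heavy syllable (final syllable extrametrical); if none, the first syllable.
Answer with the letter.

B

Rule A → syllable 2 (observed: 4).
Rule B → syllable 4 ✓.
Rule C → syllable 1 (observed: 4).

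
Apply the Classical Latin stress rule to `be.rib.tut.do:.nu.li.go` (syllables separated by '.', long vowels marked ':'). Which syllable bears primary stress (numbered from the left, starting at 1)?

5

Classical Latin: stress the penult if heavy (long vowel or closed), else the antepenult.
Weights: 5 nu L, 6 li L, 7 go L.
The penult (syllable 6, li) is light, so stress falls on the antepenult (syllable 5, nu).
Stress on syllable 5: be.rib.tut.do:.ˈnu.li.go.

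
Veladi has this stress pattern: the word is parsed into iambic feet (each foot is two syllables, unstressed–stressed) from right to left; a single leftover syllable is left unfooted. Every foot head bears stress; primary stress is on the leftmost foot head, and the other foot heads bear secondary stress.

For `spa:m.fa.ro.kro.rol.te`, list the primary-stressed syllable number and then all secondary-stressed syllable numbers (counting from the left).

Parse right to left into iambic (σˈσ) feet: (spa:m.ˈfa) (ro.ˈkro) (rol.ˈte).
Foot heads (stressed positions): 2, 4, 6.
End Rule Leftmost: primary stress on the leftmost head = syllable 2.
Secondary stress on 4, 6: spa:m.ˈfa.ro.ˌkro.rol.ˌte.

primary 2, secondary 4, 6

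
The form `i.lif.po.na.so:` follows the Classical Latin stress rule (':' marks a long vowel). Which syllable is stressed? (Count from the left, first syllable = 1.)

3

Classical Latin: stress the penult if heavy (long vowel or closed), else the antepenult.
Weights: 3 po L, 4 na L, 5 so: H.
The penult (syllable 4, na) is light, so stress falls on the antepenult (syllable 3, po).
Stress on syllable 3: i.lif.ˈpo.na.so:.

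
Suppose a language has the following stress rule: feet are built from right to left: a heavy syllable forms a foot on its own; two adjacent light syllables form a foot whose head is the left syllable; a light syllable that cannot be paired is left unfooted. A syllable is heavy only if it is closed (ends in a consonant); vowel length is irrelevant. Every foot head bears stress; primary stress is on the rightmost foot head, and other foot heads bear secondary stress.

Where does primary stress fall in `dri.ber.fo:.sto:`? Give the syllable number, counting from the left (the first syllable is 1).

Weights: 1 dri L, 2 ber H, 3 fo: L, 4 sto: L.
Parse right to left (heavy = foot alone; LL = one foot; stranded L unfooted): dri (ˈber) (ˈfo:.sto:).
Foot heads: 2, 3.
Primary stress on the rightmost head = syllable 3.
Primary stress: syllable 3 → dri.ber.ˈfo:.sto:.

3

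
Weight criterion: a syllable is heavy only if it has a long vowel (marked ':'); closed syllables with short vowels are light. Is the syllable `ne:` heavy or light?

`ne:`: long vowel, open (no coda). Long vowel → heavy.

heavy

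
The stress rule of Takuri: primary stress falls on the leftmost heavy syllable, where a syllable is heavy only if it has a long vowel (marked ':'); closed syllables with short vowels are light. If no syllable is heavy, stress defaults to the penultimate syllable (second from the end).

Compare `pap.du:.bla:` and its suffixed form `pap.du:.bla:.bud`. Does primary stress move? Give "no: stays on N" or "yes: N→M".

no: stays on 2

Base `pap.du:.bla:` (3 syllables):
  Weights: 1 pap L, 2 du: H, 3 bla: H.
  Heavy syllables in the domain: 2, 3. The leftmost is syllable 2 (du:).
  → primary stress on syllable 2.
Suffixed `pap.du:.bla:.bud` (4 syllables):
  Weights: 1 pap L, 2 du: H, 3 bla: H, 4 bud L.
  Heavy syllables in the domain: 2, 3. The leftmost is syllable 2 (du:).
  → primary stress on syllable 2.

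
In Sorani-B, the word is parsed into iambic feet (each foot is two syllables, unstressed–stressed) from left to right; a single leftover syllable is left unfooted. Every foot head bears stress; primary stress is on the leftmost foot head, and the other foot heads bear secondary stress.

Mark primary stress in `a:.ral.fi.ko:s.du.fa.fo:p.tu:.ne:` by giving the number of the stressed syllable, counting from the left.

Parse left to right into iambic (σˈσ) feet: (a:.ˈral) (fi.ˈko:s) (du.ˈfa) (fo:p.ˈtu:) ne:. Syllable 9 is left unfooted.
Foot heads (stressed positions): 2, 4, 6, 8.
End Rule Leftmost: primary stress on the leftmost head = syllable 2.
Primary stress: syllable 2 → a:.ˈral.fi.ko:s.du.fa.fo:p.tu:.ne:.

2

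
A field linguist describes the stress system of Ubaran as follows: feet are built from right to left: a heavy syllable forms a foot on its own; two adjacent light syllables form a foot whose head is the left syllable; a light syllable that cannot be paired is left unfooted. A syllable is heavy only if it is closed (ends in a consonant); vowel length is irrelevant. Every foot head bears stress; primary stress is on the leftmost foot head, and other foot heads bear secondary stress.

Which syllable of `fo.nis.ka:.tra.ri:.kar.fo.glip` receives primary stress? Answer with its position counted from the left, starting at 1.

2

Weights: 1 fo L, 2 nis H, 3 ka: L, 4 tra L, 5 ri: L, 6 kar H, 7 fo L, 8 glip H.
Parse right to left (heavy = foot alone; LL = one foot; stranded L unfooted): fo (ˈnis) ka: (ˈtra.ri:) (ˈkar) fo (ˈglip).
Foot heads: 2, 4, 6, 8.
Primary stress on the leftmost head = syllable 2.
Primary stress: syllable 2 → fo.ˈnis.ka:.tra.ri:.kar.fo.glip.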